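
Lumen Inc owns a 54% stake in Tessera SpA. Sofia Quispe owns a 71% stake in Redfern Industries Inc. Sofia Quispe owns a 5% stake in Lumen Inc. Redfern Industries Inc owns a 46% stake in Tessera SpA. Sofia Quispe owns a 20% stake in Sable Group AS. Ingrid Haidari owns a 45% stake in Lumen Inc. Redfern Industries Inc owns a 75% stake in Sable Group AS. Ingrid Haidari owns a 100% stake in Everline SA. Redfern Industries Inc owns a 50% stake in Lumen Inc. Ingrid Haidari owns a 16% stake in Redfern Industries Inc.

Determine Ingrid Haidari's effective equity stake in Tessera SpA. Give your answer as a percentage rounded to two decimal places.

35.98%

Ingrid reaches Tessera along 3 paths.
Via Redfern → Lumen: 16% × 50% × 54% = 4.32%.
Via Lumen: 45% × 54% = 24.3%.
Via Redfern: 16% × 46% = 7.36%.
Total: 4.32% + 24.3% + 7.36% = 35.98%.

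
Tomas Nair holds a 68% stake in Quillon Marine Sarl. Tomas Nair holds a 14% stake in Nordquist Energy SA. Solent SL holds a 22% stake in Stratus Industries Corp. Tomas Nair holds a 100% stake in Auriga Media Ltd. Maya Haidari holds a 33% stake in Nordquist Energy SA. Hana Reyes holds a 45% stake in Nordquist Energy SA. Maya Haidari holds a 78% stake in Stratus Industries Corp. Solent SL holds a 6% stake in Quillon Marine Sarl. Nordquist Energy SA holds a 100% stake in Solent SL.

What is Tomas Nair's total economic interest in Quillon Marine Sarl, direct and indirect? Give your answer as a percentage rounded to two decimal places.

Tomas reaches Quillon along 2 paths.
Via Nordquist → Solent: 14% × 100% × 6% = 0.84%.
Direct stake: 68% = 68%.
Total: 0.84% + 68% = 68.84%.

68.84%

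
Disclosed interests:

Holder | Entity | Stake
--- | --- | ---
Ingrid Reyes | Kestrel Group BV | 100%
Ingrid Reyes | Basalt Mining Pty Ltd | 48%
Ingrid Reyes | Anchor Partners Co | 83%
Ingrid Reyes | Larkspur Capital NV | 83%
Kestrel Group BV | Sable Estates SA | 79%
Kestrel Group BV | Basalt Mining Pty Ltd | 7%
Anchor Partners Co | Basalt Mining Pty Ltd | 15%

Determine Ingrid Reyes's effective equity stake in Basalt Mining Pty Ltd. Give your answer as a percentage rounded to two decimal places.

Ingrid reaches Basalt along 3 paths.
Via Kestrel: 100% × 7% = 7%.
Via Anchor: 83% × 15% = 12.45%.
Direct stake: 48% = 48%.
Total: 7% + 12.45% + 48% = 67.45%.

67.45%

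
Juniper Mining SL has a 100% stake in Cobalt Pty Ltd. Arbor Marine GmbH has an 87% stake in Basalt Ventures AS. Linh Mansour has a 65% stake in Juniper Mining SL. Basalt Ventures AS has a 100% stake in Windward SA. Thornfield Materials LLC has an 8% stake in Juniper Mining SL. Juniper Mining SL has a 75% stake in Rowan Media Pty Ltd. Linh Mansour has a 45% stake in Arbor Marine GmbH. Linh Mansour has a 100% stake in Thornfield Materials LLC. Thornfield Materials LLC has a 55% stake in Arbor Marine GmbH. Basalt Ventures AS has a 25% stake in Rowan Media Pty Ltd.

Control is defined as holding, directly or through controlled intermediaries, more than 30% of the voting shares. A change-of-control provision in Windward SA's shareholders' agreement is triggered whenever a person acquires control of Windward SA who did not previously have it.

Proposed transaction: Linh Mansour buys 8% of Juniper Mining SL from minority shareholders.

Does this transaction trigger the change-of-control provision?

The purchase changes only Linh's holdings, so Linh is the only person who could newly come to control Windward.
Linh holds 100% of Thornfield, so Linh controls Thornfield.
Linh and Thornfield together hold 45% + 55% = 100% of Arbor, so Linh controls Arbor.
Arbor holds 87% of Basalt, so Linh controls Basalt.
Basalt holds 100% of Windward, so Linh controls Windward.
So Linh already controls Windward before the transaction.
After the purchase, Linh's direct stake in Juniper rises to 65% + 8% = 73%.
Linh controlled Windward already, so this is not a new person acquiring control; every other person's position is unchanged or reduced.
No new person acquires control, so the clause is not triggered.

No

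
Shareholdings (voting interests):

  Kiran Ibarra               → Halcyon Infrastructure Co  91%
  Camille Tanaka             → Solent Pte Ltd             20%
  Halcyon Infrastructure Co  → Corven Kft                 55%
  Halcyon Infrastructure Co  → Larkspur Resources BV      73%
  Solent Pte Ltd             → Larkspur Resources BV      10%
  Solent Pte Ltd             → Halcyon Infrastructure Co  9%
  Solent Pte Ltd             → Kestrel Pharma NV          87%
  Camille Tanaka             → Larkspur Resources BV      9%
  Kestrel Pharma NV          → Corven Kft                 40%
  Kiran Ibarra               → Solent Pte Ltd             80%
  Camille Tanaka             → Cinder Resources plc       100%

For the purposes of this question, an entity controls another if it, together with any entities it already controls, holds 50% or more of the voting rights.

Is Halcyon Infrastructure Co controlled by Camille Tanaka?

No

Camille holds 100% of Cinder, so Camille controls Cinder.
Neither Camille nor any entity Camille controls holds any voting interest in Halcyon.
So Camille does not control Halcyon.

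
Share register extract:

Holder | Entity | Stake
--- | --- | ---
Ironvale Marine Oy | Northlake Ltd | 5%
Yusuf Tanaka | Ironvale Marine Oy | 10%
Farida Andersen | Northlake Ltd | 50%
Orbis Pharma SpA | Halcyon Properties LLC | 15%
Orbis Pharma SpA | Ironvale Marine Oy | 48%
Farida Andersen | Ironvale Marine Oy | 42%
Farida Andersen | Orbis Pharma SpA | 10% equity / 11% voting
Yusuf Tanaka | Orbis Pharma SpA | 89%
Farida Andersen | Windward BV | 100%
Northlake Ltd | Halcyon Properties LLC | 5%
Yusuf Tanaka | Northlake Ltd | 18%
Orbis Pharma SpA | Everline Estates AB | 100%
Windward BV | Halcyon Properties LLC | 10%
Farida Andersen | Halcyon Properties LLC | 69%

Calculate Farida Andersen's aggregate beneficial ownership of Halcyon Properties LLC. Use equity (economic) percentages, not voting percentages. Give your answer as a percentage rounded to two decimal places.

83.12%

Farida reaches Halcyon along 6 paths.
Direct stake: 69% = 69%.
Via Orbis: 10% × 15% = 1.5%.
Via Windward: 100% × 10% = 10%.
Via Northlake: 50% × 5% = 2.5%.
Via Orbis → Ironvale → Northlake: 10% × 48% × 5% × 5% = 0.012%.
Via Ironvale → Northlake: 42% × 5% × 5% = 0.105%.
Total: 69% + 1.5% + 10% + 2.5% + 0.012% + 0.105% = 83.117%.
Rounded: 83.12%.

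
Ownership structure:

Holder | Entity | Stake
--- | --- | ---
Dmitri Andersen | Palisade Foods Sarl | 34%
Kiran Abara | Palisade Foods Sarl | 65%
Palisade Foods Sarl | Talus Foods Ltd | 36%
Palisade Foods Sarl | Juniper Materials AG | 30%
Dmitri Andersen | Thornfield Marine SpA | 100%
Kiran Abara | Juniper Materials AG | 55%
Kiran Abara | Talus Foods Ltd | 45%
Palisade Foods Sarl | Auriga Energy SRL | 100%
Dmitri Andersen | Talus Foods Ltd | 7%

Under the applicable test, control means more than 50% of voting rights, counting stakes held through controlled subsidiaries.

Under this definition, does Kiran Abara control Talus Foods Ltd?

Yes

Kiran holds 65% of Palisade, so Kiran controls Palisade.
Palisade and Kiran together hold 36% + 45% = 81% of Talus, so Kiran controls Talus.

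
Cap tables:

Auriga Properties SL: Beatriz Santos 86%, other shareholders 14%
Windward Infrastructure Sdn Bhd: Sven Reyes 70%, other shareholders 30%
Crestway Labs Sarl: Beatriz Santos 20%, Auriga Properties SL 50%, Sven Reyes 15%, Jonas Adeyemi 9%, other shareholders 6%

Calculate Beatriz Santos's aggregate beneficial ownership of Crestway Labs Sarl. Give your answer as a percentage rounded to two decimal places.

63.00%

Beatriz reaches Crestway along 2 paths.
Direct stake: 20% = 20%.
Via Auriga: 86% × 50% = 43%.
Total: 20% + 43% = 63%.
Rounded: 63.00%.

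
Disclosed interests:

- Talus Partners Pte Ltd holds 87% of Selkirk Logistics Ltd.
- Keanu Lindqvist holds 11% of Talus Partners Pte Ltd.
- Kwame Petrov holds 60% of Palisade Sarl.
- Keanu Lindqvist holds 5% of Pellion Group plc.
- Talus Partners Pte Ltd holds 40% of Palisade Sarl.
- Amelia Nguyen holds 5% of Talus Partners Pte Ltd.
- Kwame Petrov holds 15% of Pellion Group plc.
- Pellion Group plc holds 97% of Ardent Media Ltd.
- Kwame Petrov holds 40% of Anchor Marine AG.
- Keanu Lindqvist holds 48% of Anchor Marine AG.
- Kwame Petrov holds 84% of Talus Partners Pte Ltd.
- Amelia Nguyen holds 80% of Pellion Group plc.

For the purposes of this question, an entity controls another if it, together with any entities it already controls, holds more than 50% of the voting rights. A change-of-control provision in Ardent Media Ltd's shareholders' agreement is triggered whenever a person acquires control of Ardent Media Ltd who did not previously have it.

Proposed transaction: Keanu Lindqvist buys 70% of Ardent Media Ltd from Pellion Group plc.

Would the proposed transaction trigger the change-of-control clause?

Yes

The purchase adds only to Keanu's holdings (Pellion's stake shrinks), so Keanu is the only person who could newly come to control Ardent.
Keanu's largest direct stake is 48% in Anchor, which does not meet the threshold, so Keanu controls no company.
Neither Keanu nor any entity Keanu controls holds any voting interest in Ardent.
So before the transaction, Keanu does not control Ardent.
After the purchase, Keanu holds 70% of Ardent directly, and Pellion's stake falls to 27%.
Keanu holds 70% of Ardent, so Keanu controls Ardent.
Keanu did not control Ardent before and does after, so the clause is triggered.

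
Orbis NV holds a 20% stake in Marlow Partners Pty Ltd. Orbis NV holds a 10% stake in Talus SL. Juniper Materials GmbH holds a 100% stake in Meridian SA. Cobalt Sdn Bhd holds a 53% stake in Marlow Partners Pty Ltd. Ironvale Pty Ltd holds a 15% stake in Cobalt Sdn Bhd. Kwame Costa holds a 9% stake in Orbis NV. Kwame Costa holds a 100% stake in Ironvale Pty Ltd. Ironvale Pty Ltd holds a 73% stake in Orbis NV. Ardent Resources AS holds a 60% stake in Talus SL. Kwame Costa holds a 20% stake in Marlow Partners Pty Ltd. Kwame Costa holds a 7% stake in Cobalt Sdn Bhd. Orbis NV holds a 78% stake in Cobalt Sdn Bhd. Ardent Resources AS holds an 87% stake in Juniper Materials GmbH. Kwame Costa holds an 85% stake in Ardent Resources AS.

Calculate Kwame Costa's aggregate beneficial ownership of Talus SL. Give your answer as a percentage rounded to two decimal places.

Kwame reaches Talus along 3 paths.
Via Orbis: 9% × 10% = 0.9%.
Via Ironvale → Orbis: 100% × 73% × 10% = 7.3%.
Via Ardent: 85% × 60% = 51%.
Total: 0.9% + 7.3% + 51% = 59.2%.
Rounded: 59.20%.

59.20%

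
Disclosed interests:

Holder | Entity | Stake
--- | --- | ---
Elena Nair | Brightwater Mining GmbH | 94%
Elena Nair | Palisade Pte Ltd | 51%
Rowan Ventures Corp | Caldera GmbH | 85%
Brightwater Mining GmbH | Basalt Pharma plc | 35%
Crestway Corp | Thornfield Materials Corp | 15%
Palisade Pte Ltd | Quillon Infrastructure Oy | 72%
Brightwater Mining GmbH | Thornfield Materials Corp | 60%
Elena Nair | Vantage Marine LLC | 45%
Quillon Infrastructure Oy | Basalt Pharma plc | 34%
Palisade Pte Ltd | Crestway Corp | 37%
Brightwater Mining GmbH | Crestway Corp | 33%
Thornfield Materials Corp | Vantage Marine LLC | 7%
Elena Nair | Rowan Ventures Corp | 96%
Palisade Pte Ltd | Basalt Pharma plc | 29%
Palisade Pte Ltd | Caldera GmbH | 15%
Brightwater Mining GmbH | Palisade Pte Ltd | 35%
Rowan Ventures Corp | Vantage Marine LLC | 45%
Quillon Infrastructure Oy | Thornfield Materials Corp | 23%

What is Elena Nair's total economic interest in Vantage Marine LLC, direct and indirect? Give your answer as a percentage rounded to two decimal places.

Elena reaches Vantage along 8 paths.
Via Rowan: 96% × 45% = 43.2%.
Direct stake: 45% = 45%.
Via Brightwater → Thornfield: 94% × 60% × 7% = 3.948%.
Via Brightwater → Crestway → Thornfield: 94% × 33% × 15% × 7% = 0.32571%.
Via Palisade → Crestway → Thornfield: 51% × 37% × 15% × 7% = 0.198135%.
Via Brightwater → Palisade → Crestway → Thornfield: 94% × 35% × 37% × 15% × 7% = 0.1278165%.
Via Palisade → Quillon → Thornfield: 51% × 72% × 23% × 7% = 0.591192%.
Via Brightwater → Palisade → Quillon → Thornfield: 94% × 35% × 72% × 23% × 7% = 0.3813768%.
Total: 43.2% + 45% + 3.948% + 0.32571% + 0.198135% + 0.1278165% + 0.591192% + 0.3813768% = 93.7722303%.
Rounded: 93.77%.

93.77%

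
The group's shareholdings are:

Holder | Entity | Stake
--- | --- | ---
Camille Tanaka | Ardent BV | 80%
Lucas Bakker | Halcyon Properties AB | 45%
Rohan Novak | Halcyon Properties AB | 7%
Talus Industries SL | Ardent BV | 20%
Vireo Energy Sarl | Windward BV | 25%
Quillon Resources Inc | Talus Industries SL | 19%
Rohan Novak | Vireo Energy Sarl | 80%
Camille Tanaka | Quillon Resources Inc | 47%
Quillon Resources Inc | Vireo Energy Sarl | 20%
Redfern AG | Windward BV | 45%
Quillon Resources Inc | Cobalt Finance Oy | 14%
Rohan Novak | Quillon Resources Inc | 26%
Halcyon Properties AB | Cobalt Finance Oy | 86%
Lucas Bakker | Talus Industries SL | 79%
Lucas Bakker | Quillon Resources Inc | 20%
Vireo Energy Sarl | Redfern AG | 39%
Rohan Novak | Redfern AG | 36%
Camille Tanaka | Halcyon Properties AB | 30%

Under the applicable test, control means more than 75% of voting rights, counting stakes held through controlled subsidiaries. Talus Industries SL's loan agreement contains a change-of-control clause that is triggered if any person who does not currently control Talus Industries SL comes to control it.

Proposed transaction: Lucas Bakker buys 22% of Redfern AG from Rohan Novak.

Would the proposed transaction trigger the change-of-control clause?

The purchase adds only to Lucas's holdings (Rohan's stake shrinks), so Lucas is the only person who could newly come to control Talus.
Lucas holds 79% of Talus, so Lucas controls Talus.
So Lucas already controls Talus before the transaction.
After the purchase, Lucas holds 22% of Redfern directly, and Rohan's stake falls to 14%.
Lucas controlled Talus already, so this is not a new person acquiring control; every other person's position is unchanged or reduced.
No new person acquires control, so the clause is not triggered.

No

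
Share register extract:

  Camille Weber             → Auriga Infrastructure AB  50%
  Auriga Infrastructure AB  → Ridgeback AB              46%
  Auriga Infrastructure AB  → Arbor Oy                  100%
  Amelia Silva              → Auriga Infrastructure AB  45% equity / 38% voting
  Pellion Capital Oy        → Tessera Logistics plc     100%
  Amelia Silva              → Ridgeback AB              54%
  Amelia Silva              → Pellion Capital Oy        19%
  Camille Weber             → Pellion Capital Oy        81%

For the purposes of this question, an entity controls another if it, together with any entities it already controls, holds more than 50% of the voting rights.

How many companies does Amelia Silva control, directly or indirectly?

Amelia holds 54% of Ridgeback, so Amelia controls Ridgeback.
No other company's threshold is met.
Amelia controls 1 company.

1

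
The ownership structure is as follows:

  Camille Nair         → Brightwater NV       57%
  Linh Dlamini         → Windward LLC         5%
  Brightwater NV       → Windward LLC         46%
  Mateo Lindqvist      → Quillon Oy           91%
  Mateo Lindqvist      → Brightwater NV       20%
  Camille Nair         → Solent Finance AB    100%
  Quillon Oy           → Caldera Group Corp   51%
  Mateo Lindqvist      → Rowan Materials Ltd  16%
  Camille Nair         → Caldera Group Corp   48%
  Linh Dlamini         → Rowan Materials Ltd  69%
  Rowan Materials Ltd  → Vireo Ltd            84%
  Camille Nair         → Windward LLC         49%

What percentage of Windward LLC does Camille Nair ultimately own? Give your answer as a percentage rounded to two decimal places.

Camille reaches Windward along 2 paths.
Direct stake: 49% = 49%.
Via Brightwater: 57% × 46% = 26.22%.
Total: 49% + 26.22% = 75.22%.

75.22%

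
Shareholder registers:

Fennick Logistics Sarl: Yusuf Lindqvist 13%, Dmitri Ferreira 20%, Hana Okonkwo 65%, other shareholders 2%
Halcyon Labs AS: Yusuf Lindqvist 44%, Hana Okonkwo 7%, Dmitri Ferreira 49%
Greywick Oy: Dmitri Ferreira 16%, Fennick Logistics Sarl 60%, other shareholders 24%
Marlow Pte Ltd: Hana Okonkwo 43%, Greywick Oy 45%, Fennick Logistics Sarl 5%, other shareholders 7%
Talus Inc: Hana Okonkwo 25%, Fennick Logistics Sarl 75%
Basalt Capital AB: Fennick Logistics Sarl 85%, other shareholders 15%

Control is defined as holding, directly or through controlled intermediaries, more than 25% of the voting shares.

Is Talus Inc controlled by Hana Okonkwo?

Yes

Hana holds 65% of Fennick, so Hana controls Fennick.
Hana and Fennick together hold 25% + 75% = 100% of Talus, so Hana controls Talus.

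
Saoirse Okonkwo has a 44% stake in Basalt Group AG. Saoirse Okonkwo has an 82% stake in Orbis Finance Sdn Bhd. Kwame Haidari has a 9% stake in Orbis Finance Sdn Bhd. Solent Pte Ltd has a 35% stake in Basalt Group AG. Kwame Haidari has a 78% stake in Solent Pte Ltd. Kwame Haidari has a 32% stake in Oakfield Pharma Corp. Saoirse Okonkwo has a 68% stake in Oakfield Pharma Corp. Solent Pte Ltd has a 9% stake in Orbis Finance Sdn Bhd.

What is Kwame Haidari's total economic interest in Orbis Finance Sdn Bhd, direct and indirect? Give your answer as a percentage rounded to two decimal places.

Kwame reaches Orbis along 2 paths.
Direct stake: 9% = 9%.
Via Solent: 78% × 9% = 7.02%.
Total: 9% + 7.02% = 16.02%.

16.02%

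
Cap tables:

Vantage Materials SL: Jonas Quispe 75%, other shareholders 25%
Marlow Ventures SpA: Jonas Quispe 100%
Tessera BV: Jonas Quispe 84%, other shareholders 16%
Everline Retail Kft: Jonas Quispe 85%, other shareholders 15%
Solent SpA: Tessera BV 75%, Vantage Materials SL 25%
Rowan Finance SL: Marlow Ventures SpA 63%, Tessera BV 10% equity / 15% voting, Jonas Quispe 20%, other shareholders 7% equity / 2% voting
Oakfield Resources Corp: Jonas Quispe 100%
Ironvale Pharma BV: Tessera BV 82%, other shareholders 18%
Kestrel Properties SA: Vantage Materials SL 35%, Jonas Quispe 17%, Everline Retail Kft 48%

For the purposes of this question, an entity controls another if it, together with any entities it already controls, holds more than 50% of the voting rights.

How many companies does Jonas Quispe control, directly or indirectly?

Jonas holds 75% of Vantage, so Jonas controls Vantage.
Jonas holds 100% of Marlow, so Jonas controls Marlow.
Jonas holds 84% of Tessera, so Jonas controls Tessera.
Jonas holds 85% of Everline, so Jonas controls Everline.
Tessera and Vantage together hold 75% + 25% = 100% of Solent, so Jonas controls Solent.
Marlow and Tessera and Jonas together hold 63% + 15% + 20% = 98% of Rowan, so Jonas controls Rowan.
Jonas holds 100% of Oakfield, so Jonas controls Oakfield.
Tessera holds 82% of Ironvale, so Jonas controls Ironvale.
Vantage and Jonas and Everline together hold 35% + 17% + 48% = 100% of Kestrel, so Jonas controls Kestrel.
Jonas controls 9 companies.

9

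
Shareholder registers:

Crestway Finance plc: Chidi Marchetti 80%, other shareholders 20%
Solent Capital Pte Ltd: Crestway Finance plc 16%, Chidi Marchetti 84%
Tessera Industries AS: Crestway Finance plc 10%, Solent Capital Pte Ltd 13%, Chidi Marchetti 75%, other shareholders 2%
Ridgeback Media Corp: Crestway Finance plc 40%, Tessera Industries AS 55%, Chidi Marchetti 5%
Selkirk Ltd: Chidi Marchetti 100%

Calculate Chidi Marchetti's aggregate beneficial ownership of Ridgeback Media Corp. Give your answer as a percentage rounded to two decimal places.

Chidi reaches Ridgeback along 6 paths.
Via Crestway: 80% × 40% = 32%.
Via Crestway → Tessera: 80% × 10% × 55% = 4.4%.
Via Crestway → Solent → Tessera: 80% × 16% × 13% × 55% = 0.9152%.
Via Solent → Tessera: 84% × 13% × 55% = 6.006%.
Via Tessera: 75% × 55% = 41.25%.
Direct stake: 5% = 5%.
Total: 32% + 4.4% + 0.9152% + 6.006% + 41.25% + 5% = 89.5712%.
Rounded: 89.57%.

89.57%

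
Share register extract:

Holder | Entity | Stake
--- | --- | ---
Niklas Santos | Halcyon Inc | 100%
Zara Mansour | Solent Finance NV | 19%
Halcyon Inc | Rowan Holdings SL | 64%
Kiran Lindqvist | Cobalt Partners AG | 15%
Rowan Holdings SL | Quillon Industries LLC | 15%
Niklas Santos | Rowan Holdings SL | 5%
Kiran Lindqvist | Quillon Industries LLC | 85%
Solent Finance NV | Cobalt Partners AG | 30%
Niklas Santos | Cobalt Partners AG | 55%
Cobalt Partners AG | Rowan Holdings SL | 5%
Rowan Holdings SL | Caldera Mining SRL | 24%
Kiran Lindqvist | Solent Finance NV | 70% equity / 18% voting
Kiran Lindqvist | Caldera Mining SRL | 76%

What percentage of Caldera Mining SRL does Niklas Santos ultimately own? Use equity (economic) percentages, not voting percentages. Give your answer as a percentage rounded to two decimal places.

Niklas reaches Caldera along 3 paths.
Via Halcyon → Rowan: 100% × 64% × 24% = 15.36%.
Via Rowan: 5% × 24% = 1.2%.
Via Cobalt → Rowan: 55% × 5% × 24% = 0.66%.
Total: 15.36% + 1.2% + 0.66% = 17.22%.

17.22%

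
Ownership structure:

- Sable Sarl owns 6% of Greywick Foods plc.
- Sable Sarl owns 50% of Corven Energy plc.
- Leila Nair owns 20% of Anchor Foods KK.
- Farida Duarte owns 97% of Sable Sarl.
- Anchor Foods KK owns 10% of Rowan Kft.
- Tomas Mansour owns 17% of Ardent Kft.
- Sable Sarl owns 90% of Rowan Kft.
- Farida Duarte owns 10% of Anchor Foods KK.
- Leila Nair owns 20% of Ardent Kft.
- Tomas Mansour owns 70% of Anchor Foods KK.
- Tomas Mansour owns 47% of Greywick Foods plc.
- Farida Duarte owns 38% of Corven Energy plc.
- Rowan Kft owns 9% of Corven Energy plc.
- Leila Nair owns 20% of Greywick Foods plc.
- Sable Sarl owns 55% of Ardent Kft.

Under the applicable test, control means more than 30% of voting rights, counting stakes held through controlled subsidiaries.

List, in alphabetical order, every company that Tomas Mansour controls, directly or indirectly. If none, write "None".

Anchor Foods KK, Greywick Foods plc

Tomas holds 70% of Anchor, so Tomas controls Anchor.
Tomas holds 47% of Greywick, so Tomas controls Greywick.
No other company's threshold is met.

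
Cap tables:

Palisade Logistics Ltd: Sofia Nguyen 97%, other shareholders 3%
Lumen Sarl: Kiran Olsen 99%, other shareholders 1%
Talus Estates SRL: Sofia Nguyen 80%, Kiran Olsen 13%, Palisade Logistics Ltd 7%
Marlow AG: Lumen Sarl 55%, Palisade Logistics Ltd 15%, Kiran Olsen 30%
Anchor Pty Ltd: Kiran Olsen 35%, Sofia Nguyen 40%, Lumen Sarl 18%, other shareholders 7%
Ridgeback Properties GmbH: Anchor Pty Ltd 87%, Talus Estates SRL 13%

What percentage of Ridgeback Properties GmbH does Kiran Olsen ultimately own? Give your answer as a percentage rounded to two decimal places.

Kiran reaches Ridgeback along 3 paths.
Via Anchor: 35% × 87% = 30.45%.
Via Lumen → Anchor: 99% × 18% × 87% = 15.5034%.
Via Talus: 13% × 13% = 1.69%.
Total: 30.45% + 15.5034% + 1.69% = 47.6434%.
Rounded: 47.64%.

47.64%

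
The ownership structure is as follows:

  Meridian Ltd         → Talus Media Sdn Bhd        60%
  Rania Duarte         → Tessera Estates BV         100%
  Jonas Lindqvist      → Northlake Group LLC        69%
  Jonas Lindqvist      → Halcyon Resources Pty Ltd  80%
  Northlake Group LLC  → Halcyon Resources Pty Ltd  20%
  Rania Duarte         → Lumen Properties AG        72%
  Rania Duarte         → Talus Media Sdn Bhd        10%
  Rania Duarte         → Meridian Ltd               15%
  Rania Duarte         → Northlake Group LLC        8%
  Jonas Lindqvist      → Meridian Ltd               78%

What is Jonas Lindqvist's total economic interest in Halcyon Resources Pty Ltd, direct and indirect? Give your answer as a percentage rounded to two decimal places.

93.80%

Jonas reaches Halcyon along 2 paths.
Via Northlake: 69% × 20% = 13.8%.
Direct stake: 80% = 80%.
Total: 13.8% + 80% = 93.8%.
Rounded: 93.80%.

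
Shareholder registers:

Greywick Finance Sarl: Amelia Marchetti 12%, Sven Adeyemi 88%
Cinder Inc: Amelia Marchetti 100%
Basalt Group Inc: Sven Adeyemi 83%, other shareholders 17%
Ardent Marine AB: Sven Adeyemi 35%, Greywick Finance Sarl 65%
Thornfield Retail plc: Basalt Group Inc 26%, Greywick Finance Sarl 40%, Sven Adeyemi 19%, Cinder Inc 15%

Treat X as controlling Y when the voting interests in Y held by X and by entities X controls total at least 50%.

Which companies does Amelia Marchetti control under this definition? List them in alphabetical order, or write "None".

Amelia holds 100% of Cinder, so Amelia controls Cinder.
No other company's threshold is met.

Cinder Inc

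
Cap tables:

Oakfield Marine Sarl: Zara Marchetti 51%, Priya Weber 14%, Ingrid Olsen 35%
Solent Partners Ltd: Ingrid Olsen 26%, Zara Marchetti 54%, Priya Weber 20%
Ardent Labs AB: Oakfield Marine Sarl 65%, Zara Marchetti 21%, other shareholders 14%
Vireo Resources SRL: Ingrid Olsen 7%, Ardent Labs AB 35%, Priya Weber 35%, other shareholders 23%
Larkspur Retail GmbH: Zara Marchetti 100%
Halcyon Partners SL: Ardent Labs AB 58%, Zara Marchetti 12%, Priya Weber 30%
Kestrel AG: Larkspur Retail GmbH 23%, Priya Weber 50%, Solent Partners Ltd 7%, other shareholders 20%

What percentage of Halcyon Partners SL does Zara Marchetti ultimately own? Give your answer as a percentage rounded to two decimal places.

Zara reaches Halcyon along 3 paths.
Via Oakfield → Ardent: 51% × 65% × 58% = 19.227%.
Via Ardent: 21% × 58% = 12.18%.
Direct stake: 12% = 12%.
Total: 19.227% + 12.18% + 12% = 43.407%.
Rounded: 43.41%.

43.41%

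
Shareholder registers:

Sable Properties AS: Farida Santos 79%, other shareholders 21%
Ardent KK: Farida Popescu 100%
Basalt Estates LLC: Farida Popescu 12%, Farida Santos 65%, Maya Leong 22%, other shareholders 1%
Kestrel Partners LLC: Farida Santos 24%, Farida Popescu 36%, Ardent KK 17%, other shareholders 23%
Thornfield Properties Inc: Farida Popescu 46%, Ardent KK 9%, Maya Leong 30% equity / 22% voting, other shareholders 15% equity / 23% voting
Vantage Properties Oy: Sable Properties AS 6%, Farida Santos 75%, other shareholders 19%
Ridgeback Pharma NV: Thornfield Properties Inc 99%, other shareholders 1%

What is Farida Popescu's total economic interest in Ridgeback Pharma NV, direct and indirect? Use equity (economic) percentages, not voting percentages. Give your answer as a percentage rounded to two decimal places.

Farida Popescu reaches Ridgeback along 2 paths.
Via Thornfield: 46% × 99% = 45.54%.
Via Ardent → Thornfield: 100% × 9% × 99% = 8.91%.
Total: 45.54% + 8.91% = 54.45%.

54.45%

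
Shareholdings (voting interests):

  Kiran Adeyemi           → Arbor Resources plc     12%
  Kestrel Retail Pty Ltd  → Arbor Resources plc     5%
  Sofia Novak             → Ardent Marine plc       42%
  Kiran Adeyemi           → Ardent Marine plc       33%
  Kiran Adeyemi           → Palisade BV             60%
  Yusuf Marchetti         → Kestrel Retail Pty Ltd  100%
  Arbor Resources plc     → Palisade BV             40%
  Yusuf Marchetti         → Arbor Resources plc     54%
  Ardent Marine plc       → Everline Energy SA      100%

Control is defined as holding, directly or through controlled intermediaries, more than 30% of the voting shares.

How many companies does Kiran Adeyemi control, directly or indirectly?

Kiran holds 33% of Ardent, so Kiran controls Ardent.
Ardent holds 100% of Everline, so Kiran controls Everline.
Kiran holds 60% of Palisade, so Kiran controls Palisade.
No other company's threshold is met.
Kiran controls 3 companies.

3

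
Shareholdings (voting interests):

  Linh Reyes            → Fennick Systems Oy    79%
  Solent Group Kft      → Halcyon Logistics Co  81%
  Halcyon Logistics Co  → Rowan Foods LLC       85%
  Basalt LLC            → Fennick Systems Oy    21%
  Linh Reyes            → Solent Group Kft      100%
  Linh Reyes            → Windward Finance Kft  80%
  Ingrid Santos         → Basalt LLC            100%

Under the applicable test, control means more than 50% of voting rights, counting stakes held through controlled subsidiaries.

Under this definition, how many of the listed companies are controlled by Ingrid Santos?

Ingrid holds 100% of Basalt, so Ingrid controls Basalt.
No other company's threshold is met.
Ingrid controls 1 company.

1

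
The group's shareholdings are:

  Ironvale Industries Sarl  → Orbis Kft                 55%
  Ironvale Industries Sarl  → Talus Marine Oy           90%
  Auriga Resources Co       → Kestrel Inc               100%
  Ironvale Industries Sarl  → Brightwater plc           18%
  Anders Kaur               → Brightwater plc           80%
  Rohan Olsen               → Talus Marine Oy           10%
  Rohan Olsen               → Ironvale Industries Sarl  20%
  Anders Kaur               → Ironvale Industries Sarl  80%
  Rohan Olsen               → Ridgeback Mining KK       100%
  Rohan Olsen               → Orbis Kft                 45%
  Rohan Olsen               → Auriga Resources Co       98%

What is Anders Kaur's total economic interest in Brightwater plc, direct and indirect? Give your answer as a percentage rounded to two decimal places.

94.40%

Anders reaches Brightwater along 2 paths.
Direct stake: 80% = 80%.
Via Ironvale: 80% × 18% = 14.4%.
Total: 80% + 14.4% = 94.4%.
Rounded: 94.40%.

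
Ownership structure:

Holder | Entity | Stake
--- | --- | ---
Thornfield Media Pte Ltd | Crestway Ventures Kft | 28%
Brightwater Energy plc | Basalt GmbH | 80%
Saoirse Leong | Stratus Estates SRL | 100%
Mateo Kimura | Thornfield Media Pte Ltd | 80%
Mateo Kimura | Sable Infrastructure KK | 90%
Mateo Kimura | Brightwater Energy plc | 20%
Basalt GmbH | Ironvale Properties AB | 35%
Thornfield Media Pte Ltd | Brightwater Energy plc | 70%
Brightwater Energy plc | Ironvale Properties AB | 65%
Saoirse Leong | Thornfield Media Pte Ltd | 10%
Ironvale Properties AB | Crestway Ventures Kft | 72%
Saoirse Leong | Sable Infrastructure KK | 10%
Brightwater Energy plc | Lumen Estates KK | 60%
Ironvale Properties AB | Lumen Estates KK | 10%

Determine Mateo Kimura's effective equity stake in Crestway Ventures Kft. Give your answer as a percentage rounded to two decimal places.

Mateo reaches Crestway along 5 paths.
Via Brightwater → Basalt → Ironvale: 20% × 80% × 35% × 72% = 4.032%.
Via Thornfield → Brightwater → Basalt → Ironvale: 80% × 70% × 80% × 35% × 72% = 11.2896%.
Via Brightwater → Ironvale: 20% × 65% × 72% = 9.36%.
Via Thornfield → Brightwater → Ironvale: 80% × 70% × 65% × 72% = 26.208%.
Via Thornfield: 80% × 28% = 22.4%.
Total: 4.032% + 11.2896% + 9.36% + 26.208% + 22.4% = 73.2896%.
Rounded: 73.29%.

73.29%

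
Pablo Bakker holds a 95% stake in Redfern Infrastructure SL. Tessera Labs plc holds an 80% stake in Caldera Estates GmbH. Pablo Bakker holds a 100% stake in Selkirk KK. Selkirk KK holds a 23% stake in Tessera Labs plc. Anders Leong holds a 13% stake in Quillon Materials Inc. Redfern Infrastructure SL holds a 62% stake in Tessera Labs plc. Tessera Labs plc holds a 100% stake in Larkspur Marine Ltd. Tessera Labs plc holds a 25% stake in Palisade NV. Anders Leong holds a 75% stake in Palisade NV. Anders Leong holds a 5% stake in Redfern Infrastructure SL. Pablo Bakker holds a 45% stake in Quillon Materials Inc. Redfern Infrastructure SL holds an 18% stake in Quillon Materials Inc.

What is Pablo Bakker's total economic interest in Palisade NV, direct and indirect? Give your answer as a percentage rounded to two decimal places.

Pablo reaches Palisade along 2 paths.
Via Selkirk → Tessera: 100% × 23% × 25% = 5.75%.
Via Redfern → Tessera: 95% × 62% × 25% = 14.725%.
Total: 5.75% + 14.725% = 20.475%.
Rounded: 20.48%.

20.48%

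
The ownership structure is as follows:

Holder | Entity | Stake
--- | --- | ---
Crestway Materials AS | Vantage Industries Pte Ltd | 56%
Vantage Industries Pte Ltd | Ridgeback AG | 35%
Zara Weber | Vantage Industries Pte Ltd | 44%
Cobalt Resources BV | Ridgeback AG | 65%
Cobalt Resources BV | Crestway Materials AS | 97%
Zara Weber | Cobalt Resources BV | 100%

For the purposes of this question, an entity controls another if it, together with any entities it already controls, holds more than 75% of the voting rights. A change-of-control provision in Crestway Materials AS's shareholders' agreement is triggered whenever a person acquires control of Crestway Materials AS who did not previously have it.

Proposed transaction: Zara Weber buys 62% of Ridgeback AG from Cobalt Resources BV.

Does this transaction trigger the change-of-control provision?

No

The purchase adds only to Zara's holdings (Cobalt's stake shrinks), so Zara is the only person who could newly come to control Crestway.
Zara holds 100% of Cobalt, so Zara controls Cobalt.
Cobalt holds 97% of Crestway, so Zara controls Crestway.
So Zara already controls Crestway before the transaction.
After the purchase, Zara holds 62% of Ridgeback directly, and Cobalt's stake falls to 3%.
Zara controlled Crestway already, so this is not a new person acquiring control; every other person's position is unchanged or reduced.
No new person acquires control, so the clause is not triggered.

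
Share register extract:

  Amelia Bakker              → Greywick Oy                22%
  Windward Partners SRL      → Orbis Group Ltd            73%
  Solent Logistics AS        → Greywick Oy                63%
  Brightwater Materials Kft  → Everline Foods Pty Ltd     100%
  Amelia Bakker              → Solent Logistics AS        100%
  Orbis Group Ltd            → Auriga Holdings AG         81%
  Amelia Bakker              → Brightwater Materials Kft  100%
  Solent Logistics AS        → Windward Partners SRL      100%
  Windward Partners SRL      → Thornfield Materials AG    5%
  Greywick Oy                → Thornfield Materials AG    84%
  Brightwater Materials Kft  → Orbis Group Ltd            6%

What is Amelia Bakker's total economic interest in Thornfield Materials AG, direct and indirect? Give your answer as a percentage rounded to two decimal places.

Amelia reaches Thornfield along 3 paths.
Via Greywick: 22% × 84% = 18.48%.
Via Solent → Greywick: 100% × 63% × 84% = 52.92%.
Via Solent → Windward: 100% × 100% × 5% = 5%.
Total: 18.48% + 52.92% + 5% = 76.4%.
Rounded: 76.40%.

76.40%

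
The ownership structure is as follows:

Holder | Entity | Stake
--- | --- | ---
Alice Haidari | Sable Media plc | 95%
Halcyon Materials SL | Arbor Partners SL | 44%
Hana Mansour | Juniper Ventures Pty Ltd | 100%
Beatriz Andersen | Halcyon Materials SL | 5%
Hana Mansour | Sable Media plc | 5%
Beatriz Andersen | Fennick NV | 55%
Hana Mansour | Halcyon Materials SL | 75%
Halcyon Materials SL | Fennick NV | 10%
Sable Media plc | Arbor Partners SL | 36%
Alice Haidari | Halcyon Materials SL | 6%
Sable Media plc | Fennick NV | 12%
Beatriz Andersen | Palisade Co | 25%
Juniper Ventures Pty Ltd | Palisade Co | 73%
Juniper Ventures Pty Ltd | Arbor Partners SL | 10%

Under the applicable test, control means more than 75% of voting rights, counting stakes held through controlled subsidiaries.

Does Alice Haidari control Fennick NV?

No

Alice holds 95% of Sable, so Alice controls Sable.
In Fennick, Alice's side holds only 12%, not > 75%.
So Alice does not control Fennick.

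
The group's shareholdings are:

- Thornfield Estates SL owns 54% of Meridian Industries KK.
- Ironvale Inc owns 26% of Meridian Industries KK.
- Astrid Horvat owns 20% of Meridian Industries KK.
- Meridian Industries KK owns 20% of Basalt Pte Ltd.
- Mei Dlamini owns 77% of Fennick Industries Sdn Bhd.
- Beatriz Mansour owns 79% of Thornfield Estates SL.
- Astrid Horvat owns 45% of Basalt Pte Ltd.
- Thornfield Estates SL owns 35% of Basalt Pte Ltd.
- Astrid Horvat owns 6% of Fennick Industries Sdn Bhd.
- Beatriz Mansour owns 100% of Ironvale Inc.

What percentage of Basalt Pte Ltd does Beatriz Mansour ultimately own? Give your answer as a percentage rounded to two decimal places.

41.38%

Beatriz reaches Basalt along 3 paths.
Via Thornfield: 79% × 35% = 27.65%.
Via Ironvale → Meridian: 100% × 26% × 20% = 5.2%.
Via Thornfield → Meridian: 79% × 54% × 20% = 8.532%.
Total: 27.65% + 5.2% + 8.532% = 41.382%.
Rounded: 41.38%.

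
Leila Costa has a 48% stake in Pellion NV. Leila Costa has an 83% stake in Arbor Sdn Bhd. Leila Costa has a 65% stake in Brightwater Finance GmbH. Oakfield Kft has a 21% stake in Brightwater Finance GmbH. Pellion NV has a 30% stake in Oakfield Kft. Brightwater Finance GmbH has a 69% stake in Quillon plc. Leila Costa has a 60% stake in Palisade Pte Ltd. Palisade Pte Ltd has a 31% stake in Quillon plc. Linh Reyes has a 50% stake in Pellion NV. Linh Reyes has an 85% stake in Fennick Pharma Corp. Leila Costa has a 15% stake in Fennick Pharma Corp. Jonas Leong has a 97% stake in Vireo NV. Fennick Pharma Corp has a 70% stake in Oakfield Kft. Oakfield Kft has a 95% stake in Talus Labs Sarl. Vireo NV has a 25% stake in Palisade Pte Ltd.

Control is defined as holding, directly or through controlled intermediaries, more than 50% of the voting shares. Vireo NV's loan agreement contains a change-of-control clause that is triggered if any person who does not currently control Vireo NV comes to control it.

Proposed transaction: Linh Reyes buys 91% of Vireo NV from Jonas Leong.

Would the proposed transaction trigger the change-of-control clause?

The purchase adds only to Linh's holdings (Jonas's stake shrinks), so Linh is the only person who could newly come to control Vireo.
Linh holds 85% of Fennick, so Linh controls Fennick.
Fennick holds 70% of Oakfield, so Linh controls Oakfield.
Oakfield holds 95% of Talus, so Linh controls Talus.
Neither Linh nor any entity Linh controls holds any voting interest in Vireo.
So before the transaction, Linh does not control Vireo.
After the purchase, Linh holds 91% of Vireo directly, and Jonas's stake falls to 6%.
Linh holds 91% of Vireo, so Linh controls Vireo.
Linh did not control Vireo before and does after, so the clause is triggered.

Yes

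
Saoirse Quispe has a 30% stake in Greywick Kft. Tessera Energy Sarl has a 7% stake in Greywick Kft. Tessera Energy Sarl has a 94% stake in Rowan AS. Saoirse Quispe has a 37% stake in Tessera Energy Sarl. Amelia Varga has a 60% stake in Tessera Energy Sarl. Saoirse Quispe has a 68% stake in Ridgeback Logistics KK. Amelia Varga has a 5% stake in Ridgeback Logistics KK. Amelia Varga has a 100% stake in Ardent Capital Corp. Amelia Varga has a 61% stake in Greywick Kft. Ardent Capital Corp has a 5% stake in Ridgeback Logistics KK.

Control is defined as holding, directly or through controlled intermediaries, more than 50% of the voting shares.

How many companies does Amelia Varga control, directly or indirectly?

Amelia holds 100% of Ardent, so Amelia controls Ardent.
Amelia holds 60% of Tessera, so Amelia controls Tessera.
Tessera holds 94% of Rowan, so Amelia controls Rowan.
Tessera and Amelia together hold 7% + 61% = 68% of Greywick, so Amelia controls Greywick.
No other company's threshold is met.
Amelia controls 4 companies.

4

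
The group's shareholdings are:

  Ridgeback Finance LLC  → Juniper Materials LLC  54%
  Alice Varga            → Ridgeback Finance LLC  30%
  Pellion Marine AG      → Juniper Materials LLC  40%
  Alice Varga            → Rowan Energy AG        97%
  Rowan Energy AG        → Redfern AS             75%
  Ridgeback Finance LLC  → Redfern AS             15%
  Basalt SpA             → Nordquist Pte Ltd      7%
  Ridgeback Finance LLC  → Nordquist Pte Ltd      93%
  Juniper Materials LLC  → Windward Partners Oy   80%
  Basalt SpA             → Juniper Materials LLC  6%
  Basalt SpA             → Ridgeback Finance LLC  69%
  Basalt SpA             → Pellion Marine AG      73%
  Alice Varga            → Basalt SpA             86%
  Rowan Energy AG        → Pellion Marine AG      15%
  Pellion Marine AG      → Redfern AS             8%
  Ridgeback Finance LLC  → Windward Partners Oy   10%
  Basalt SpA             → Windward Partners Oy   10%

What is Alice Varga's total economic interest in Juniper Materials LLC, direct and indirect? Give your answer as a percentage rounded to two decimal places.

Alice reaches Juniper along 5 paths.
Via Basalt → Ridgeback: 86% × 69% × 54% = 32.0436%.
Via Ridgeback: 30% × 54% = 16.2%.
Via Basalt: 86% × 6% = 5.16%.
Via Basalt → Pellion: 86% × 73% × 40% = 25.112%.
Via Rowan → Pellion: 97% × 15% × 40% = 5.82%.
Total: 32.0436% + 16.2% + 5.16% + 25.112% + 5.82% = 84.3356%.
Rounded: 84.34%.

84.34%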